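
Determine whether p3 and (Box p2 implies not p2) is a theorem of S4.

Tableau for the negation not (p3 and (Box p2 implies not p2)):
1. not (p3 and (Box p2 implies not p2)), w0
2. not (Box p2 implies not p2), w0
3. Box p2, w0
4. p2, w0
Accessibility: w0Rw0
The negation has an open branch (countermodel exists).

Not valid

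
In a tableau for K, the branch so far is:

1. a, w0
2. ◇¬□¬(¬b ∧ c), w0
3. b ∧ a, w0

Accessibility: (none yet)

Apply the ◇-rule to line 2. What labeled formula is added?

a fresh world w1 with w0Rw1, and ¬□¬(¬b ∧ c) at w1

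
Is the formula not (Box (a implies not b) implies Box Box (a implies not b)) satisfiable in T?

1. not (Box (a implies not b) implies Box Box (a implies not b)), u
2. Box (a implies not b), u
3. not Box Box (a implies not b), u
4. a implies not b, u
5. not b, u
6. not Box (a implies not b), v
7. a implies not b, v
8. not b, v
9. not (a implies not b), w
10. a, w
11. b, w
Accessibility: uRu, uRv, vRv, vRw, wRw

Satisfiable (open branch found)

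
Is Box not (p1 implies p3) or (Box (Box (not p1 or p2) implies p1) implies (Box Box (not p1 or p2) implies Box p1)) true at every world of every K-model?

Tableau for the negation not (Box not (p1 implies p3) or (Box (Box (not p1 or p2) implies p1) implies (Box Box (not p1 or p2) implies Box p1))):
1. not (Box not (p1 implies p3) or (Box (Box (not p1 or p2) implies p1) implies (Box Box (not p1 or p2) implies Box p1))), w0
2. not Box not (p1 implies p3), w0   [neg-or-rule on 1]
3. not (Box (Box (not p1 or p2) implies p1) implies (Box Box (not p1 or p2) implies Box p1)), w0   [neg-or-rule on 1]
4. Box (Box (not p1 or p2) implies p1), w0   [neg-implies-rule on 3]
5. not (Box Box (not p1 or p2) implies Box p1), w0   [neg-implies-rule on 3]
6. Box Box (not p1 or p2), w0   [neg-implies-rule on 5]
7. not Box p1, w0   [neg-implies-rule on 5]
8. p1 implies p3, w1   [neg-Box-rule on 2: fresh world w1, w0Rw1]
9. Box (not p1 or p2) implies p1, w1   [Box-rule on 4 via w0Rw1]
10. Box (not p1 or p2), w1   [Box-rule on 6 via w0Rw1]
11. p3, w1   [implies-rule on 8 (branches; this branch)]
12. p1, w1   [implies-rule on 9 (branches; this branch)]
13. not p1, w2   [neg-Box-rule on 7: fresh world w2, w0Rw2]
14. Box (not p1 or p2) implies p1, w2   [Box-rule on 4 via w0Rw2]
15. Box (not p1 or p2), w2   [Box-rule on 6 via w0Rw2]
16. not Box (not p1 or p2), w2   [implies-rule on 14 (branches; this branch)]
17. not (not p1 or p2), w3   [neg-Box-rule on 16: fresh world w3, w2Rw3]
18. p1, w3   [neg-or-rule on 17]
19. not p2, w3   [neg-or-rule on 17]
20. not p1 or p2, w3   [Box-rule on 15 via w2Rw3]
21. p2, w3   [or-rule on 20 (branches; this branch)]
Accessibility: w0Rw1, w0Rw2, w2Rw3
Branch closes: p2 and not p2 both at w3.
All branches of the negation close; one closing branch shown above.

Yes, valid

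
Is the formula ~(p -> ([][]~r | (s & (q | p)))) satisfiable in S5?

Yes, satisfiable

1. ~(p -> ([][]~r | (s & (q | p)))), 0
2. p, 0
3. ~([][]~r | (s & (q | p))), 0
4. ~[][]~r, 0
5. ~(s & (q | p)), 0
6. ~s, 0
7. ~[]~r, 1
8. r, 2
Accessibility: 0R0, 0R1, 0R2, 1R0, 1R1, 1R2, 2R0, 2R1, 2R2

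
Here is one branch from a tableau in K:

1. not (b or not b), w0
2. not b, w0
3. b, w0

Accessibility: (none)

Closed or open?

Both b and not b appear at w0.

Closed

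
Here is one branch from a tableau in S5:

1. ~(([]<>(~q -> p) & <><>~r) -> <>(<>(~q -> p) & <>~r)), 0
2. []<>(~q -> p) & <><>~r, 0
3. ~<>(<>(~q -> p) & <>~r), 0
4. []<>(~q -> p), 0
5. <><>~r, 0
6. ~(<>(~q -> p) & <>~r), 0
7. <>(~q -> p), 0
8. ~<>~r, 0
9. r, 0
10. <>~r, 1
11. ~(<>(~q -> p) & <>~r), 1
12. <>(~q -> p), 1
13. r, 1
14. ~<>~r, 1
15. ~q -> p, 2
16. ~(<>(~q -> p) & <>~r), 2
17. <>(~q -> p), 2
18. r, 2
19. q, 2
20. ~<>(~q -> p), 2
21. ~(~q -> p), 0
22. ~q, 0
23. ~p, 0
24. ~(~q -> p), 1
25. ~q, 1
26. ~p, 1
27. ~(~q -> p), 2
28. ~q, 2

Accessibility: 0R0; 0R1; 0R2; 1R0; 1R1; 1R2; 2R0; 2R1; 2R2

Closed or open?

Yes, closed

Both q and ~q appear at 2.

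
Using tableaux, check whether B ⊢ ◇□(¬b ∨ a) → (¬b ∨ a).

Valid

Tableau for the negation ¬(◇□(¬b ∨ a) → (¬b ∨ a)):
1. ¬(◇□(¬b ∨ a) → (¬b ∨ a)), u
2. ◇□(¬b ∨ a), u
3. ¬(¬b ∨ a), u
4. b, u
5. ¬a, u
6. □(¬b ∨ a), v
7. ¬b ∨ a, u
8. ¬b ∨ a, v
9. a, u
Accessibility: uRu, uRv, vRu, vRv
Branch closes: a and ¬a both at u.
All branches of the negation close; one closing branch shown above.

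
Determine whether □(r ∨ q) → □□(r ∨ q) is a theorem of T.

Tableau for the negation ¬(□(r ∨ q) → □□(r ∨ q)):
1. ¬(□(r ∨ q) → □□(r ∨ q)), u
2. □(r ∨ q), u
3. ¬□□(r ∨ q), u
4. r ∨ q, u
5. q, u
6. ¬□(r ∨ q), v
7. r ∨ q, v
8. q, v
9. ¬(r ∨ q), w
10. ¬r, w
11. ¬q, w
Accessibility: uRu, uRv, vRv, vRw, wRw
The negation has an open branch (countermodel exists).

Not valid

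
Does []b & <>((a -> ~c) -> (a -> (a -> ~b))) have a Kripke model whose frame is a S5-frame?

1. []b & <>((a -> ~c) -> (a -> (a -> ~b))), w0
2. []b, w0
3. <>((a -> ~c) -> (a -> (a -> ~b))), w0
4. b, w0
5. (a -> ~c) -> (a -> (a -> ~b)), w1
6. b, w1
7. a -> (a -> ~b), w1
8. a -> ~b, w1
9. ~a, w1
Accessibility: w0Rw0, w0Rw1, w1Rw0, w1Rw1

Yes, satisfiable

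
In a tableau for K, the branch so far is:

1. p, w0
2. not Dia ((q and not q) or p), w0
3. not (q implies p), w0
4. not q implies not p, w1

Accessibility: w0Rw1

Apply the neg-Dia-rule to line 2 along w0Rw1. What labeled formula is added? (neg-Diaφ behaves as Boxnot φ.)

neg-Diaφ behaves as Boxnot φ: propagate the negated body to each accessible world.

not ((q and not q) or p), w1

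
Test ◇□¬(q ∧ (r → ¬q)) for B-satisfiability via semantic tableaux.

1. ◇□¬(q ∧ (r → ¬q)), u
2. □¬(q ∧ (r → ¬q)), v
3. ¬(q ∧ (r → ¬q)), u
4. ¬(q ∧ (r → ¬q)), v
5. ¬(r → ¬q), u
6. r, u
7. q, u
8. ¬(r → ¬q), v
9. r, v
10. q, v
Accessibility: uRu, uRv, vRu, vRv

Satisfiable (open branch found)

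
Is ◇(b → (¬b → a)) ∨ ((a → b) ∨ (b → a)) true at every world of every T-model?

Valid in T

Tableau for the negation ¬(◇(b → (¬b → a)) ∨ ((a → b) ∨ (b → a))):
1. ¬(◇(b → (¬b → a)) ∨ ((a → b) ∨ (b → a))), u
2. ¬◇(b → (¬b → a)), u   [¬∨-rule on 1]
3. ¬((a → b) ∨ (b → a)), u   [¬∨-rule on 1]
4. ¬(a → b), u   [¬∨-rule on 3]
5. ¬(b → a), u   [¬∨-rule on 3]
6. a, u   [¬→-rule on 4]
7. ¬b, u   [¬→-rule on 4]
8. b, u   [¬→-rule on 5]
9. ¬a, u   [¬→-rule on 5]
Accessibility: uRu
Branch closes: b and ¬b both at u.
Every branch of the negation's tableau closes; the branch above is one of them.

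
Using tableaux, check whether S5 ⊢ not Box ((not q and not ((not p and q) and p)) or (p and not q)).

No, not valid

Tableau for the negation Box ((not q and not ((not p and q) and p)) or (p and not q)):
1. Box ((not q and not ((not p and q) and p)) or (p and not q)), u
2. (not q and not ((not p and q) and p)) or (p and not q), u
3. p and not q, u
4. p, u
5. not q, u
Accessibility: uRu
The negation has an open branch (countermodel exists).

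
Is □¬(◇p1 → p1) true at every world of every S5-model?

No, not valid

Tableau for the negation ¬□¬(◇p1 → p1):
1. ¬□¬(◇p1 → p1), u
2. ◇p1 → p1, v   [¬□-rule on 1: fresh world v, uRv]
3. p1, v   [→-rule on 2 (branches; this branch)]
Accessibility: uRu, uRv, vRu, vRv
The negation has an open branch (countermodel exists).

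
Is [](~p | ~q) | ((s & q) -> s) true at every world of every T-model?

Tableau for the negation ~([](~p | ~q) | ((s & q) -> s)):
1. ~([](~p | ~q) | ((s & q) -> s)), u
2. ~[](~p | ~q), u   [~|-rule on 1]
3. ~((s & q) -> s), u   [~|-rule on 1]
4. s & q, u   [~->-rule on 3]
5. ~s, u   [~->-rule on 3]
6. s, u   [&-rule on 4]
7. q, u   [&-rule on 4]
Accessibility: uRu
Branch closes: s and ~s both at u.
Every branch of the negation's tableau closes; the branch above is one of them.

Valid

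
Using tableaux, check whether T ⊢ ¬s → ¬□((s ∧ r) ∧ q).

Tableau for the negation ¬(¬s → ¬□((s ∧ r) ∧ q)):
1. ¬(¬s → ¬□((s ∧ r) ∧ q)), w0
2. ¬s, w0
3. □((s ∧ r) ∧ q), w0
4. (s ∧ r) ∧ q, w0
5. s ∧ r, w0
6. q, w0
7. s, w0
8. r, w0
Accessibility: w0Rw0
Branch closes: s and ¬s both at w0.
Every branch of the negation's tableau closes; the branch above is one of them.

Valid in T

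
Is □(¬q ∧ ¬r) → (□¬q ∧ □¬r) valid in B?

Yes, valid

Tableau for the negation ¬(□(¬q ∧ ¬r) → (□¬q ∧ □¬r)):
1. ¬(□(¬q ∧ ¬r) → (□¬q ∧ □¬r)), w0
2. □(¬q ∧ ¬r), w0   [¬→-rule on 1]
3. ¬(□¬q ∧ □¬r), w0   [¬→-rule on 1]
4. ¬q ∧ ¬r, w0   [□-rule on 2 via w0Rw0]
5. ¬q, w0   [∧-rule on 4]
6. ¬r, w0   [∧-rule on 4]
7. ¬□¬r, w0   [¬∧-rule on 3 (branches; this branch)]
8. r, w1   [¬□-rule on 7: fresh world w1, w0Rw1]
9. ¬q ∧ ¬r, w1   [□-rule on 2 via w0Rw1]
10. ¬q, w1   [∧-rule on 9]
11. ¬r, w1   [∧-rule on 9]
Accessibility: w0Rw0, w0Rw1, w1Rw0, w1Rw1
Branch closes: r and ¬r both at w1.
All branches of the negation close; one closing branch shown above.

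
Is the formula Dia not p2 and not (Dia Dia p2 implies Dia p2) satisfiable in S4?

1. Dia not p2 and not (Dia Dia p2 implies Dia p2), u
2. Dia not p2, u   [and-rule on 1]
3. not (Dia Dia p2 implies Dia p2), u   [and-rule on 1]
4. Dia Dia p2, u   [neg-implies-rule on 3]
5. not Dia p2, u   [neg-implies-rule on 3]
6. not p2, u   [neg-Dia-rule on 5 via uRu]
7. not p2, v   [Dia-rule on 2: fresh world v, uRv]
8. Dia p2, w   [Dia-rule on 4: fresh world w, uRw]
9. not p2, w   [neg-Dia-rule on 5 via uRw]
10. p2, x   [Dia-rule on 8: fresh world x, wRx]
11. not p2, x   [neg-Dia-rule on 5 via uRx]
Accessibility: uRu, uRv, uRw, uRx, vRv, wRw, wRx, xRx
Branch closes: p2 and not p2 both at x.
(One branch shown.) All branches close.

Unsatisfiable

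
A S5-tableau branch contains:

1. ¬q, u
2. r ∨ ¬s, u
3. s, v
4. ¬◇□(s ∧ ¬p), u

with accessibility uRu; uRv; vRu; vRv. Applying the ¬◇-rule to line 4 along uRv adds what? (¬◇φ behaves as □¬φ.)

¬◇φ behaves as □¬φ: propagate the negated body to each accessible world.

¬□(s ∧ ¬p), v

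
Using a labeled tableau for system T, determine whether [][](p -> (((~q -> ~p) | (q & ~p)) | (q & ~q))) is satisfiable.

1. [][](p -> (((~q -> ~p) | (q & ~p)) | (q & ~q))), u
2. [](p -> (((~q -> ~p) | (q & ~p)) | (q & ~q))), u
3. p -> (((~q -> ~p) | (q & ~p)) | (q & ~q)), u
4. ((~q -> ~p) | (q & ~p)) | (q & ~q), u
5. (~q -> ~p) | (q & ~p), u
6. q & ~p, u
7. q, u
8. ~p, u
Accessibility: uRu

Satisfiable (open branch found)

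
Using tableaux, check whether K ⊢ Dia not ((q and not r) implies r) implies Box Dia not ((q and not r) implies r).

Not valid

Tableau for the negation not (Dia not ((q and not r) implies r) implies Box Dia not ((q and not r) implies r)):
1. not (Dia not ((q and not r) implies r) implies Box Dia not ((q and not r) implies r)), 0
2. Dia not ((q and not r) implies r), 0   [neg-implies-rule on 1]
3. not Box Dia not ((q and not r) implies r), 0   [neg-implies-rule on 1]
4. not ((q and not r) implies r), 1   [Dia-rule on 2: fresh world 1, 0R1]
5. q and not r, 1   [neg-implies-rule on 4]
6. not r, 1   [neg-implies-rule on 4]
7. q, 1   [and-rule on 5]
8. not Dia not ((q and not r) implies r), 2   [neg-Box-rule on 3: fresh world 2, 0R2]
Accessibility: 0R1, 0R2
The negation has an open branch (countermodel exists).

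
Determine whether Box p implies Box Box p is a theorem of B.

Tableau for the negation not (Box p implies Box Box p):
1. not (Box p implies Box Box p), u
2. Box p, u
3. not Box Box p, u
4. p, u
5. not Box p, v
6. p, v
7. not p, w
Accessibility: uRu, uRv, vRu, vRv, vRw, wRv, wRw
The negation has an open branch (countermodel exists).

No, not valid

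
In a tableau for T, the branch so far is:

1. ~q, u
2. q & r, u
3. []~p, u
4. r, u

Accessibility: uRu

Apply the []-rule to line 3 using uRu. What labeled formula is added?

~p, u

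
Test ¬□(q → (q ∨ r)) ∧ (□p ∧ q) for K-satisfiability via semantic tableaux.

1. ¬□(q → (q ∨ r)) ∧ (□p ∧ q), 0
2. ¬□(q → (q ∨ r)), 0   [∧-rule on 1]
3. □p ∧ q, 0   [∧-rule on 1]
4. □p, 0   [∧-rule on 3]
5. q, 0   [∧-rule on 3]
6. ¬(q → (q ∨ r)), 1   [¬□-rule on 2: fresh world 1, 0R1]
7. q, 1   [¬→-rule on 6]
8. ¬(q ∨ r), 1   [¬→-rule on 6]
9. ¬q, 1   [¬∨-rule on 8]
10. ¬r, 1   [¬∨-rule on 8]
Accessibility: 0R1
Branch closes: q and ¬q both at 1.
All branches of the tableau close; one closing branch shown above.

No, unsatisfiable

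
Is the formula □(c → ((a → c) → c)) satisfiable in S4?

1. □(c → ((a → c) → c)), 0
2. c → ((a → c) → c), 0
3. (a → c) → c, 0
4. c, 0
Accessibility: 0R0

Satisfiable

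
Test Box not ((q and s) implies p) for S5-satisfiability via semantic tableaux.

1. Box not ((q and s) implies p), u
2. not ((q and s) implies p), u
3. q and s, u
4. not p, u
5. q, u
6. s, u
Accessibility: uRu

Satisfiable (open branch found)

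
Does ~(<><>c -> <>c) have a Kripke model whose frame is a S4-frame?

1. ~(<><>c -> <>c), w0
2. <><>c, w0
3. ~<>c, w0
4. ~c, w0
5. <>c, w1
6. ~c, w1
7. c, w2
8. ~c, w2
Accessibility: w0Rw0, w0Rw1, w0Rw2, w1Rw1, w1Rw2, w2Rw2
Branch closes: c and ~c both at w2.
Every branch closes; the branch above is one of them.

Unsatisfiable (every branch closes)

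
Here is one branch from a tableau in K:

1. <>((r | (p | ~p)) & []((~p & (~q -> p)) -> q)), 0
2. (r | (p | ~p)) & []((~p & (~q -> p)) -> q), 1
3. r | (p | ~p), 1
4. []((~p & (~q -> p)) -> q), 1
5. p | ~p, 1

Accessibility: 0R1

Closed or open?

Not closed

No world carries both an atom and its negation.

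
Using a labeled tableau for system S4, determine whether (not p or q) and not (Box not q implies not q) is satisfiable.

No, unsatisfiable

1. (not p or q) and not (Box not q implies not q), 0
2. not p or q, 0   [and-rule on 1]
3. not (Box not q implies not q), 0   [and-rule on 1]
4. Box not q, 0   [neg-implies-rule on 3]
5. q, 0   [neg-implies-rule on 3]
6. not q, 0   [Box-rule on 4 via 0R0]
Accessibility: 0R0
Branch closes: q and not q both at 0.
All branches of the tableau close; one closing branch shown above.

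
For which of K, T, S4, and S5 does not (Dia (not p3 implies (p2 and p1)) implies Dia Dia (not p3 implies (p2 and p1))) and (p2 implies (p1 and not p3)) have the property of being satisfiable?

K

K-tableau for the formula:
1. not (Dia (not p3 implies (p2 and p1)) implies Dia Dia (not p3 implies (p2 and p1))) and (p2 implies (p1 and not p3)), 0
2. not (Dia (not p3 implies (p2 and p1)) implies Dia Dia (not p3 implies (p2 and p1))), 0
3. p2 implies (p1 and not p3), 0
4. Dia (not p3 implies (p2 and p1)), 0
5. not Dia Dia (not p3 implies (p2 and p1)), 0
6. p1 and not p3, 0
7. p1, 0
8. not p3, 0
9. not p3 implies (p2 and p1), 1
10. not Dia (not p3 implies (p2 and p1)), 1
11. p2 and p1, 1
12. p2, 1
13. p1, 1
Accessibility: 0R1
Complete open branch: satisfiable in K.
T-tableau for the formula:
1. not (Dia (not p3 implies (p2 and p1)) implies Dia Dia (not p3 implies (p2 and p1))) and (p2 implies (p1 and not p3)), 0
2. not (Dia (not p3 implies (p2 and p1)) implies Dia Dia (not p3 implies (p2 and p1))), 0
3. p2 implies (p1 and not p3), 0
4. Dia (not p3 implies (p2 and p1)), 0
5. not Dia Dia (not p3 implies (p2 and p1)), 0
6. not Dia (not p3 implies (p2 and p1)), 0
7. not (not p3 implies (p2 and p1)), 0
8. not p3, 0
9. not (p2 and p1), 0
10. p1 and not p3, 0
11. p1, 0
12. not p2, 0
13. not p3 implies (p2 and p1), 1
14. not Dia (not p3 implies (p2 and p1)), 1
15. not (not p3 implies (p2 and p1)), 1
16. not p3, 1
17. not (p2 and p1), 1
18. p2 and p1, 1
19. p2, 1
20. p1, 1
21. not p1, 1
Accessibility: 0R0, 0R1, 1R1
Branch closes: p1 and not p1 both at 1.
Every branch closes (one shown): unsatisfiable in T, hence also in S4, S5 (every S4/S5-frame is a T-frame).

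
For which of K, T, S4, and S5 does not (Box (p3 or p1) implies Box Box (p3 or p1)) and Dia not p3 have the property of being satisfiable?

K, T

S4-tableau for the formula:
1. not (Box (p3 or p1) implies Box Box (p3 or p1)) and Dia not p3, w0
2. not (Box (p3 or p1) implies Box Box (p3 or p1)), w0
3. Dia not p3, w0
4. Box (p3 or p1), w0
5. not Box Box (p3 or p1), w0
6. p3 or p1, w0
7. p1, w0
8. not p3, w1
9. p3 or p1, w1
10. p1, w1
11. not Box (p3 or p1), w2
12. p3 or p1, w2
13. p1, w2
14. not (p3 or p1), w3
15. not p3, w3
16. not p1, w3
17. p3 or p1, w3
18. p1, w3
Accessibility: w0Rw0, w0Rw1, w0Rw2, w0Rw3, w1Rw1, w2Rw2, w2Rw3, w3Rw3
Branch closes: p1 and not p1 both at w3.
Every branch closes (one shown): unsatisfiable in S4, hence also in S5 (every S5-frame is an S4-frame).
T-tableau for the formula:
1. not (Box (p3 or p1) implies Box Box (p3 or p1)) and Dia not p3, w0
2. not (Box (p3 or p1) implies Box Box (p3 or p1)), w0
3. Dia not p3, w0
4. Box (p3 or p1), w0
5. not Box Box (p3 or p1), w0
6. p3 or p1, w0
7. p1, w0
8. not p3, w1
9. p3 or p1, w1
10. p1, w1
11. not Box (p3 or p1), w2
12. p3 or p1, w2
13. p1, w2
14. not (p3 or p1), w3
15. not p3, w3
16. not p1, w3
Accessibility: w0Rw0, w0Rw1, w0Rw2, w1Rw1, w2Rw2, w2Rw3, w3Rw3
Complete open branch: satisfiable in T, hence also in K (this T-model is also a K-model).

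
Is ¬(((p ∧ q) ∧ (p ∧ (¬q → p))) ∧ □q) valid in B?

Tableau for the negation ((p ∧ q) ∧ (p ∧ (¬q → p))) ∧ □q:
1. ((p ∧ q) ∧ (p ∧ (¬q → p))) ∧ □q, w0
2. (p ∧ q) ∧ (p ∧ (¬q → p)), w0
3. □q, w0
4. p ∧ q, w0
5. p ∧ (¬q → p), w0
6. p, w0
7. q, w0
8. ¬q → p, w0
Accessibility: w0Rw0
The negation has an open branch (countermodel exists).

No, not valid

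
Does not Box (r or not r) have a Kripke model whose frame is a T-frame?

1. not Box (r or not r), u
2. not (r or not r), v
3. not r, v
4. r, v
Accessibility: uRu, uRv, vRv
Branch closes: r and not r both at v.
Every branch closes; the branch above is one of them.

Unsatisfiable (every branch closes)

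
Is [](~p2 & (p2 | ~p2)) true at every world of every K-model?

Not valid

Tableau for the negation ~[](~p2 & (p2 | ~p2)):
1. ~[](~p2 & (p2 | ~p2)), 0
2. ~(~p2 & (p2 | ~p2)), 1
3. p2, 1
Accessibility: 0R1
The negation has an open branch (countermodel exists).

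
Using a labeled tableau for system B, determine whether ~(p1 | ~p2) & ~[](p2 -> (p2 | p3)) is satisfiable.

Unsatisfiable (every branch closes)

1. ~(p1 | ~p2) & ~[](p2 -> (p2 | p3)), 0
2. ~(p1 | ~p2), 0
3. ~[](p2 -> (p2 | p3)), 0
4. ~p1, 0
5. p2, 0
6. ~(p2 -> (p2 | p3)), 1
7. p2, 1
8. ~(p2 | p3), 1
9. ~p2, 1
10. ~p3, 1
Accessibility: 0R0, 0R1, 1R0, 1R1
Branch closes: p2 and ~p2 both at 1.
(One branch shown.) All branches close.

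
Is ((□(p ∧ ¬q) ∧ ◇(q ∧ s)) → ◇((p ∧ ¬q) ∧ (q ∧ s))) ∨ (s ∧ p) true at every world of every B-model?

Valid

Tableau for the negation ¬(((□(p ∧ ¬q) ∧ ◇(q ∧ s)) → ◇((p ∧ ¬q) ∧ (q ∧ s))) ∨ (s ∧ p)):
1. ¬(((□(p ∧ ¬q) ∧ ◇(q ∧ s)) → ◇((p ∧ ¬q) ∧ (q ∧ s))) ∨ (s ∧ p)), w0
2. ¬((□(p ∧ ¬q) ∧ ◇(q ∧ s)) → ◇((p ∧ ¬q) ∧ (q ∧ s))), w0   [¬∨-rule on 1]
3. ¬(s ∧ p), w0   [¬∨-rule on 1]
4. □(p ∧ ¬q) ∧ ◇(q ∧ s), w0   [¬→-rule on 2]
5. ¬◇((p ∧ ¬q) ∧ (q ∧ s)), w0   [¬→-rule on 2]
6. □(p ∧ ¬q), w0   [∧-rule on 4]
7. ◇(q ∧ s), w0   [∧-rule on 4]
8. ¬((p ∧ ¬q) ∧ (q ∧ s)), w0   [¬◇-rule on 5 via w0Rw0]
9. p ∧ ¬q, w0   [□-rule on 6 via w0Rw0]
10. p, w0   [∧-rule on 9]
11. ¬q, w0   [∧-rule on 9]
12. ¬s, w0   [¬∧-rule on 3 (branches; this branch)]
13. ¬(q ∧ s), w0   [¬∧-rule on 8 (branches; this branch)]
14. q ∧ s, w1   [◇-rule on 7: fresh world w1, w0Rw1]
15. q, w1   [∧-rule on 14]
16. s, w1   [∧-rule on 14]
17. ¬((p ∧ ¬q) ∧ (q ∧ s)), w1   [¬◇-rule on 5 via w0Rw1]
18. p ∧ ¬q, w1   [□-rule on 6 via w0Rw1]
19. p, w1   [∧-rule on 18]
20. ¬q, w1   [∧-rule on 18]
Accessibility: w0Rw0, w0Rw1, w1Rw0, w1Rw1
Branch closes: q and ¬q both at w1.
All branches of the negation close; one closing branch shown above.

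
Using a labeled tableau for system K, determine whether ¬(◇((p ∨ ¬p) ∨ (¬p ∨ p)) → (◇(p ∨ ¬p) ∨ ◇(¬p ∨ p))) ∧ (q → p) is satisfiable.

Unsatisfiable (every branch closes)

1. ¬(◇((p ∨ ¬p) ∨ (¬p ∨ p)) → (◇(p ∨ ¬p) ∨ ◇(¬p ∨ p))) ∧ (q → p), u
2. ¬(◇((p ∨ ¬p) ∨ (¬p ∨ p)) → (◇(p ∨ ¬p) ∨ ◇(¬p ∨ p))), u   [∧-rule on 1]
3. q → p, u   [∧-rule on 1]
4. ◇((p ∨ ¬p) ∨ (¬p ∨ p)), u   [¬→-rule on 2]
5. ¬(◇(p ∨ ¬p) ∨ ◇(¬p ∨ p)), u   [¬→-rule on 2]
6. ¬◇(p ∨ ¬p), u   [¬∨-rule on 5]
7. ¬◇(¬p ∨ p), u   [¬∨-rule on 5]
8. p, u   [→-rule on 3 (branches; this branch)]
9. (p ∨ ¬p) ∨ (¬p ∨ p), v   [◇-rule on 4: fresh world v, uRv]
10. ¬(p ∨ ¬p), v   [¬◇-rule on 6 via uRv]
11. ¬p, v   [¬∨-rule on 10]
12. p, v   [¬∨-rule on 10]
Accessibility: uRv
Branch closes: p and ¬p both at v.
All branches of the tableau close; one closing branch shown above.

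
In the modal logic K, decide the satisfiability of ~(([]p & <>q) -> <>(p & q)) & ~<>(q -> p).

1. ~(([]p & <>q) -> <>(p & q)) & ~<>(q -> p), u
2. ~(([]p & <>q) -> <>(p & q)), u   [&-rule on 1]
3. ~<>(q -> p), u   [&-rule on 1]
4. []p & <>q, u   [~->-rule on 2]
5. ~<>(p & q), u   [~->-rule on 2]
6. []p, u   [&-rule on 4]
7. <>q, u   [&-rule on 4]
8. q, v   [<>-rule on 7: fresh world v, uRv]
9. ~(q -> p), v   [~<>-rule on 3 via uRv]
10. ~p, v   [~->-rule on 9]
11. ~(p & q), v   [~<>-rule on 5 via uRv]
12. p, v   [[]-rule on 6 via uRv]
Accessibility: uRv
Branch closes: p and ~p both at v.
Every branch closes; the branch above is one of them.

No, unsatisfiable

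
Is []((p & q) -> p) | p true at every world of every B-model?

Yes, valid

Tableau for the negation ~([]((p & q) -> p) | p):
1. ~([]((p & q) -> p) | p), 0
2. ~[]((p & q) -> p), 0
3. ~p, 0
4. ~((p & q) -> p), 1
5. p & q, 1
6. ~p, 1
7. p, 1
8. q, 1
Accessibility: 0R0, 0R1, 1R0, 1R1
Branch closes: p and ~p both at 1.
All branches of the negation close; one closing branch shown above.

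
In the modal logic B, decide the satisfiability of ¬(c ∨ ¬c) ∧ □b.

Unsatisfiable (every branch closes)

1. ¬(c ∨ ¬c) ∧ □b, w0
2. ¬(c ∨ ¬c), w0
3. □b, w0
4. ¬c, w0
5. c, w0
Accessibility: w0Rw0
Branch closes: c and ¬c both at w0.
Every branch closes; the branch above is one of them.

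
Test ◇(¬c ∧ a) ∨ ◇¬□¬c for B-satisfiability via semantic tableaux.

Yes, satisfiable

1. ◇(¬c ∧ a) ∨ ◇¬□¬c, w0
2. ◇¬□¬c, w0
3. ¬□¬c, w1
4. c, w2
Accessibility: w0Rw0, w0Rw1, w1Rw0, w1Rw1, w1Rw2, w2Rw1, w2Rw2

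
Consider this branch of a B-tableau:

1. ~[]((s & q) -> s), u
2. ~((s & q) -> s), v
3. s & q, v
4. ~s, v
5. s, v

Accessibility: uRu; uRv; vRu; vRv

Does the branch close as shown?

Closed

Both s and ~s appear at v.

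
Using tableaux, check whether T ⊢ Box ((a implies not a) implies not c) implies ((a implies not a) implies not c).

Valid

Tableau for the negation not (Box ((a implies not a) implies not c) implies ((a implies not a) implies not c)):
1. not (Box ((a implies not a) implies not c) implies ((a implies not a) implies not c)), 0
2. Box ((a implies not a) implies not c), 0
3. not ((a implies not a) implies not c), 0
4. a implies not a, 0
5. c, 0
6. (a implies not a) implies not c, 0
7. not a, 0
8. not (a implies not a), 0
9. a, 0
Accessibility: 0R0
Branch closes: a and not a both at 0.
Every branch of the negation's tableau closes; the branch above is one of them.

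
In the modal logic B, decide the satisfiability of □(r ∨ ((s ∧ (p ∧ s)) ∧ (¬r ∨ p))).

Satisfiable

1. □(r ∨ ((s ∧ (p ∧ s)) ∧ (¬r ∨ p))), u
2. r ∨ ((s ∧ (p ∧ s)) ∧ (¬r ∨ p)), u
3. (s ∧ (p ∧ s)) ∧ (¬r ∨ p), u
4. s ∧ (p ∧ s), u
5. ¬r ∨ p, u
6. s, u
7. p ∧ s, u
8. p, u
Accessibility: uRu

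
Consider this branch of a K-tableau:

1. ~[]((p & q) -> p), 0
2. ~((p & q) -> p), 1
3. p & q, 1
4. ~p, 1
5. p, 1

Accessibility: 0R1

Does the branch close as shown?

Both p and ~p appear at 1.

Closed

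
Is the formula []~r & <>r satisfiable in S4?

1. []~r & <>r, 0
2. []~r, 0   [&-rule on 1]
3. <>r, 0   [&-rule on 1]
4. ~r, 0   [[]-rule on 2 via 0R0]
5. r, 1   [<>-rule on 3: fresh world 1, 0R1]
6. ~r, 1   [[]-rule on 2 via 0R1]
Accessibility: 0R0, 0R1, 1R1
Branch closes: r and ~r both at 1.
(One branch shown.) All branches close.

Unsatisfiable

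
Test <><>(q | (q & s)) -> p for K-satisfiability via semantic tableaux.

1. <><>(q | (q & s)) -> p, 0
2. p, 0   [->-rule on 1 (branches; this branch)]

Satisfiable (open branch found)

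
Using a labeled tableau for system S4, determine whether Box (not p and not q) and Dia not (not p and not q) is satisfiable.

1. Box (not p and not q) and Dia not (not p and not q), 0
2. Box (not p and not q), 0
3. Dia not (not p and not q), 0
4. not p and not q, 0
5. not p, 0
6. not q, 0
7. not (not p and not q), 1
8. not p and not q, 1
9. not p, 1
10. not q, 1
11. q, 1
Accessibility: 0R0, 0R1, 1R1
Branch closes: q and not q both at 1.
All branches of the tableau close; one closing branch shown above.

No, unsatisfiable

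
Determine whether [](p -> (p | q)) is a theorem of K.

Tableau for the negation ~[](p -> (p | q)):
1. ~[](p -> (p | q)), 0
2. ~(p -> (p | q)), 1
3. p, 1
4. ~(p | q), 1
5. ~p, 1
6. ~q, 1
Accessibility: 0R1
Branch closes: p and ~p both at 1.
All branches of the negation close; one closing branch shown above.

Valid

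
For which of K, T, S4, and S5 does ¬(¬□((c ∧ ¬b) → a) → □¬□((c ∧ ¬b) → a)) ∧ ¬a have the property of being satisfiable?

S5-tableau for the formula:
1. ¬(¬□((c ∧ ¬b) → a) → □¬□((c ∧ ¬b) → a)) ∧ ¬a, 0
2. ¬(¬□((c ∧ ¬b) → a) → □¬□((c ∧ ¬b) → a)), 0   [∧-rule on 1]
3. ¬a, 0   [∧-rule on 1]
4. ¬□((c ∧ ¬b) → a), 0   [¬→-rule on 2]
5. ¬□¬□((c ∧ ¬b) → a), 0   [¬→-rule on 2]
6. ¬((c ∧ ¬b) → a), 1   [¬□-rule on 4: fresh world 1, 0R1]
7. c ∧ ¬b, 1   [¬→-rule on 6]
8. ¬a, 1   [¬→-rule on 6]
9. c, 1   [∧-rule on 7]
10. ¬b, 1   [∧-rule on 7]
11. □((c ∧ ¬b) → a), 2   [¬□-rule on 5: fresh world 2, 0R2]
12. (c ∧ ¬b) → a, 0   [□-rule on 11 via 2R0]
13. (c ∧ ¬b) → a, 1   [□-rule on 11 via 2R1]
14. (c ∧ ¬b) → a, 2   [□-rule on 11 via 2R2]
15. ¬(c ∧ ¬b), 0   [→-rule on 12 (branches; this branch)]
16. ¬(c ∧ ¬b), 1   [→-rule on 13 (branches; this branch)]
17. a, 2   [→-rule on 14 (branches; this branch)]
18. b, 0   [¬∧-rule on 15 (branches; this branch)]
19. b, 1   [¬∧-rule on 16 (branches; this branch)]
Accessibility: 0R0, 0R1, 0R2, 1R0, 1R1, 1R2, 2R0, 2R1, 2R2
Branch closes: b and ¬b both at 1.
Every branch closes (one shown): unsatisfiable in S5.
S4-tableau for the formula:
1. ¬(¬□((c ∧ ¬b) → a) → □¬□((c ∧ ¬b) → a)) ∧ ¬a, 0
2. ¬(¬□((c ∧ ¬b) → a) → □¬□((c ∧ ¬b) → a)), 0   [∧-rule on 1]
3. ¬a, 0   [∧-rule on 1]
4. ¬□((c ∧ ¬b) → a), 0   [¬→-rule on 2]
5. ¬□¬□((c ∧ ¬b) → a), 0   [¬→-rule on 2]
6. ¬((c ∧ ¬b) → a), 1   [¬□-rule on 4: fresh world 1, 0R1]
7. c ∧ ¬b, 1   [¬→-rule on 6]
8. ¬a, 1   [¬→-rule on 6]
9. c, 1   [∧-rule on 7]
10. ¬b, 1   [∧-rule on 7]
11. □((c ∧ ¬b) → a), 2   [¬□-rule on 5: fresh world 2, 0R2]
12. (c ∧ ¬b) → a, 2   [□-rule on 11 via 2R2]
13. a, 2   [→-rule on 12 (branches; this branch)]
Accessibility: 0R0, 0R1, 0R2, 1R1, 2R2
Complete open branch: satisfiable in S4, hence also in K, T (this S4-model is also a K-model and a T-model).

K, T, S4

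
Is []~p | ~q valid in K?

Not valid

Tableau for the negation ~([]~p | ~q):
1. ~([]~p | ~q), u
2. ~[]~p, u
3. q, u
4. p, v
Accessibility: uRv
The negation has an open branch (countermodel exists).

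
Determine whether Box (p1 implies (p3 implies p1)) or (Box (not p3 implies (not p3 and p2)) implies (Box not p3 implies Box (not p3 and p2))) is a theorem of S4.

Tableau for the negation not (Box (p1 implies (p3 implies p1)) or (Box (not p3 implies (not p3 and p2)) implies (Box not p3 implies Box (not p3 and p2)))):
1. not (Box (p1 implies (p3 implies p1)) or (Box (not p3 implies (not p3 and p2)) implies (Box not p3 implies Box (not p3 and p2)))), u
2. not Box (p1 implies (p3 implies p1)), u   [neg-or-rule on 1]
3. not (Box (not p3 implies (not p3 and p2)) implies (Box not p3 implies Box (not p3 and p2))), u   [neg-or-rule on 1]
4. Box (not p3 implies (not p3 and p2)), u   [neg-implies-rule on 3]
5. not (Box not p3 implies Box (not p3 and p2)), u   [neg-implies-rule on 3]
6. Box not p3, u   [neg-implies-rule on 5]
7. not Box (not p3 and p2), u   [neg-implies-rule on 5]
8. not p3 implies (not p3 and p2), u   [Box-rule on 4 via uRu]
9. not p3, u   [Box-rule on 6 via uRu]
10. not p3 and p2, u   [implies-rule on 8 (branches; this branch)]
11. p2, u   [and-rule on 10]
12. not (p1 implies (p3 implies p1)), v   [neg-Box-rule on 2: fresh world v, uRv]
13. p1, v   [neg-implies-rule on 12]
14. not (p3 implies p1), v   [neg-implies-rule on 12]
15. p3, v   [neg-implies-rule on 14]
16. not p1, v   [neg-implies-rule on 14]
Accessibility: uRu, uRv, vRv
Branch closes: p1 and not p1 both at v.
Every branch of the negation's tableau closes; the branch above is one of them.

Valid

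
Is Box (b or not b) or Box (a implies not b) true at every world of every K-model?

Valid

Tableau for the negation not (Box (b or not b) or Box (a implies not b)):
1. not (Box (b or not b) or Box (a implies not b)), w0
2. not Box (b or not b), w0
3. not Box (a implies not b), w0
4. not (b or not b), w1
5. not b, w1
6. b, w1
Accessibility: w0Rw1
Branch closes: b and not b both at w1.
All branches of the negation close; one closing branch shown above.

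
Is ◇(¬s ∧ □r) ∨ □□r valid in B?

Not valid

Tableau for the negation ¬(◇(¬s ∧ □r) ∨ □□r):
1. ¬(◇(¬s ∧ □r) ∨ □□r), 0
2. ¬◇(¬s ∧ □r), 0
3. ¬□□r, 0
4. ¬(¬s ∧ □r), 0
5. ¬□r, 0
6. ¬□r, 1
7. ¬(¬s ∧ □r), 1
8. ¬r, 2
9. ¬(¬s ∧ □r), 2
10. ¬□r, 2
11. ¬r, 3
12. ¬r, 4
Accessibility: 0R0, 0R1, 0R2, 1R0, 1R1, 1R3, 2R0, 2R2, 2R4, 3R1, 3R3, 4R2, 4R4
The negation has an open branch (countermodel exists).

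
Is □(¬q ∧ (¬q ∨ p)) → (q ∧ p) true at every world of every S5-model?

Tableau for the negation ¬(□(¬q ∧ (¬q ∨ p)) → (q ∧ p)):
1. ¬(□(¬q ∧ (¬q ∨ p)) → (q ∧ p)), 0
2. □(¬q ∧ (¬q ∨ p)), 0
3. ¬(q ∧ p), 0
4. ¬q ∧ (¬q ∨ p), 0
5. ¬q, 0
6. ¬q ∨ p, 0
7. ¬p, 0
Accessibility: 0R0
The negation has an open branch (countermodel exists).

No, not valid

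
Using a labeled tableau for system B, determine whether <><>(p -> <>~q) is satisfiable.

1. <><>(p -> <>~q), w0
2. <>(p -> <>~q), w1   [<>-rule on 1: fresh world w1, w0Rw1]
3. p -> <>~q, w2   [<>-rule on 2: fresh world w2, w1Rw2]
4. <>~q, w2   [->-rule on 3 (branches; this branch)]
5. ~q, w3   [<>-rule on 4: fresh world w3, w2Rw3]
Accessibility: w0Rw0, w0Rw1, w1Rw0, w1Rw1, w1Rw2, w2Rw1, w2Rw2, w2Rw3, w3Rw2, w3Rw3

Satisfiable (open branch found)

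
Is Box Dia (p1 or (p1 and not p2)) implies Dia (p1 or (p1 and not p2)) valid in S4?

Valid in S4

Tableau for the negation not (Box Dia (p1 or (p1 and not p2)) implies Dia (p1 or (p1 and not p2))):
1. not (Box Dia (p1 or (p1 and not p2)) implies Dia (p1 or (p1 and not p2))), 0
2. Box Dia (p1 or (p1 and not p2)), 0   [neg-implies-rule on 1]
3. not Dia (p1 or (p1 and not p2)), 0   [neg-implies-rule on 1]
4. Dia (p1 or (p1 and not p2)), 0   [Box-rule on 2 via 0R0]
5. not (p1 or (p1 and not p2)), 0   [neg-Dia-rule on 3 via 0R0]
6. not p1, 0   [neg-or-rule on 5]
7. not (p1 and not p2), 0   [neg-or-rule on 5]
8. p2, 0   [neg-and-rule on 7 (branches; this branch)]
9. p1 or (p1 and not p2), 1   [Dia-rule on 4: fresh world 1, 0R1]
10. Dia (p1 or (p1 and not p2)), 1   [Box-rule on 2 via 0R1]
11. not (p1 or (p1 and not p2)), 1   [neg-Dia-rule on 3 via 0R1]
12. not p1, 1   [neg-or-rule on 11]
13. not (p1 and not p2), 1   [neg-or-rule on 11]
14. p1 and not p2, 1   [or-rule on 9 (branches; this branch)]
15. p1, 1   [and-rule on 14]
16. not p2, 1   [and-rule on 14]
Accessibility: 0R0, 0R1, 1R1
Branch closes: p1 and not p1 both at 1.
All branches of the negation close; one closing branch shown above.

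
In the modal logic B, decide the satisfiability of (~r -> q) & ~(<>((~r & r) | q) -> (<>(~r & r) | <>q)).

Unsatisfiable

1. (~r -> q) & ~(<>((~r & r) | q) -> (<>(~r & r) | <>q)), 0
2. ~r -> q, 0
3. ~(<>((~r & r) | q) -> (<>(~r & r) | <>q)), 0
4. <>((~r & r) | q), 0
5. ~(<>(~r & r) | <>q), 0
6. ~<>(~r & r), 0
7. ~<>q, 0
8. ~(~r & r), 0
9. ~q, 0
10. r, 0
11. (~r & r) | q, 1
12. ~(~r & r), 1
13. ~q, 1
14. ~r & r, 1
15. ~r, 1
16. r, 1
Accessibility: 0R0, 0R1, 1R0, 1R1
Branch closes: r and ~r both at 1.
All branches of the tableau close; one closing branch shown above.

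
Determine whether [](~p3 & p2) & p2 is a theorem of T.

Tableau for the negation ~([](~p3 & p2) & p2):
1. ~([](~p3 & p2) & p2), u
2. ~p2, u
Accessibility: uRu
The negation has an open branch (countermodel exists).

Invalid (countermodel exists)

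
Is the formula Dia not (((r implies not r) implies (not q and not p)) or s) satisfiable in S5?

Satisfiable (open branch found)

1. Dia not (((r implies not r) implies (not q and not p)) or s), u
2. not (((r implies not r) implies (not q and not p)) or s), v
3. not ((r implies not r) implies (not q and not p)), v
4. not s, v
5. r implies not r, v
6. not (not q and not p), v
7. not r, v
8. p, v
Accessibility: uRu, uRv, vRu, vRv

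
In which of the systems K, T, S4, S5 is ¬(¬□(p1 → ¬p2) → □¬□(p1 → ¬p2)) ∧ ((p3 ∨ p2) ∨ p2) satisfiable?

K, T, S4

S4-tableau for the formula:
1. ¬(¬□(p1 → ¬p2) → □¬□(p1 → ¬p2)) ∧ ((p3 ∨ p2) ∨ p2), w0
2. ¬(¬□(p1 → ¬p2) → □¬□(p1 → ¬p2)), w0   [∧-rule on 1]
3. (p3 ∨ p2) ∨ p2, w0   [∧-rule on 1]
4. ¬□(p1 → ¬p2), w0   [¬→-rule on 2]
5. ¬□¬□(p1 → ¬p2), w0   [¬→-rule on 2]
6. p2, w0   [∨-rule on 3 (branches; this branch)]
7. ¬(p1 → ¬p2), w1   [¬□-rule on 4: fresh world w1, w0Rw1]
8. p1, w1   [¬→-rule on 7]
9. p2, w1   [¬→-rule on 7]
10. □(p1 → ¬p2), w2   [¬□-rule on 5: fresh world w2, w0Rw2]
11. p1 → ¬p2, w2   [□-rule on 10 via w2Rw2]
12. ¬p2, w2   [→-rule on 11 (branches; this branch)]
Accessibility: w0Rw0, w0Rw1, w0Rw2, w1Rw1, w2Rw2
Complete open branch: satisfiable in S4, hence also in K, T (this S4-model is also a K-model and a T-model).
S5-tableau for the formula:
1. ¬(¬□(p1 → ¬p2) → □¬□(p1 → ¬p2)) ∧ ((p3 ∨ p2) ∨ p2), w0
2. ¬(¬□(p1 → ¬p2) → □¬□(p1 → ¬p2)), w0   [∧-rule on 1]
3. (p3 ∨ p2) ∨ p2, w0   [∧-rule on 1]
4. ¬□(p1 → ¬p2), w0   [¬→-rule on 2]
5. ¬□¬□(p1 → ¬p2), w0   [¬→-rule on 2]
6. p3 ∨ p2, w0   [∨-rule on 3 (branches; this branch)]
7. p2, w0   [∨-rule on 6 (branches; this branch)]
8. ¬(p1 → ¬p2), w1   [¬□-rule on 4: fresh world w1, w0Rw1]
9. p1, w1   [¬→-rule on 8]
10. p2, w1   [¬→-rule on 8]
11. □(p1 → ¬p2), w2   [¬□-rule on 5: fresh world w2, w0Rw2]
12. p1 → ¬p2, w0   [□-rule on 11 via w2Rw0]
13. p1 → ¬p2, w1   [□-rule on 11 via w2Rw1]
14. p1 → ¬p2, w2   [□-rule on 11 via w2Rw2]
15. ¬p1, w0   [→-rule on 12 (branches; this branch)]
16. ¬p2, w1   [→-rule on 13 (branches; this branch)]
Accessibility: w0Rw0, w0Rw1, w0Rw2, w1Rw0, w1Rw1, w1Rw2, w2Rw0, w2Rw1, w2Rw2
Branch closes: p2 and ¬p2 both at w1.
Every branch closes (one shown): unsatisfiable in S5.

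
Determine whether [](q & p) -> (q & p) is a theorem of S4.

Valid

Tableau for the negation ~([](q & p) -> (q & p)):
1. ~([](q & p) -> (q & p)), 0
2. [](q & p), 0   [~->-rule on 1]
3. ~(q & p), 0   [~->-rule on 1]
4. q & p, 0   [[]-rule on 2 via 0R0]
5. q, 0   [&-rule on 4]
6. p, 0   [&-rule on 4]
7. ~p, 0   [~&-rule on 3 (branches; this branch)]
Accessibility: 0R0
Branch closes: p and ~p both at 0.
All branches of the negation close; one closing branch shown above.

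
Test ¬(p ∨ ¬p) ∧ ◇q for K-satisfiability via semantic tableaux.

1. ¬(p ∨ ¬p) ∧ ◇q, w0
2. ¬(p ∨ ¬p), w0
3. ◇q, w0
4. ¬p, w0
5. p, w0
Branch closes: p and ¬p both at w0.
(One branch shown.) All branches close.

Unsatisfiable (every branch closes)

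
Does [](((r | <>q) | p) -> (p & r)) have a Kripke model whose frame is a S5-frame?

1. [](((r | <>q) | p) -> (p & r)), u
2. ((r | <>q) | p) -> (p & r), u   [[]-rule on 1 via uRu]
3. p & r, u   [->-rule on 2 (branches; this branch)]
4. p, u   [&-rule on 3]
5. r, u   [&-rule on 3]
Accessibility: uRu

Satisfiable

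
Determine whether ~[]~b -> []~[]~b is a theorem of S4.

Not valid

Tableau for the negation ~(~[]~b -> []~[]~b):
1. ~(~[]~b -> []~[]~b), u
2. ~[]~b, u
3. ~[]~[]~b, u
4. b, v
5. []~b, w
6. ~b, w
Accessibility: uRu, uRv, uRw, vRv, wRw
The negation has an open branch (countermodel exists).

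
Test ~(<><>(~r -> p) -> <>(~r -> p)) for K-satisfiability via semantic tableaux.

1. ~(<><>(~r -> p) -> <>(~r -> p)), 0
2. <><>(~r -> p), 0
3. ~<>(~r -> p), 0
4. <>(~r -> p), 1
5. ~(~r -> p), 1
6. ~r, 1
7. ~p, 1
8. ~r -> p, 2
9. p, 2
Accessibility: 0R1, 1R2

Satisfiable (open branch found)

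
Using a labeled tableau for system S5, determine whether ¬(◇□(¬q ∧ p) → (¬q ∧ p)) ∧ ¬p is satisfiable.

No, unsatisfiable

1. ¬(◇□(¬q ∧ p) → (¬q ∧ p)) ∧ ¬p, w0
2. ¬(◇□(¬q ∧ p) → (¬q ∧ p)), w0
3. ¬p, w0
4. ◇□(¬q ∧ p), w0
5. ¬(¬q ∧ p), w0
6. □(¬q ∧ p), w1
7. ¬q ∧ p, w0
8. ¬q, w0
9. p, w0
Accessibility: w0Rw0, w0Rw1, w1Rw0, w1Rw1
Branch closes: p and ¬p both at w0.
(One branch shown.) All branches close.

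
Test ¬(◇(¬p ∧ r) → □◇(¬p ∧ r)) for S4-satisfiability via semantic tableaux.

1. ¬(◇(¬p ∧ r) → □◇(¬p ∧ r)), w0
2. ◇(¬p ∧ r), w0
3. ¬□◇(¬p ∧ r), w0
4. ¬p ∧ r, w1
5. ¬p, w1
6. r, w1
7. ¬◇(¬p ∧ r), w2
8. ¬(¬p ∧ r), w2
9. ¬r, w2
Accessibility: w0Rw0, w0Rw1, w0Rw2, w1Rw1, w2Rw2

Satisfiable (open branch found)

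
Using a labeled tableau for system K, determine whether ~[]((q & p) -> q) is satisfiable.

1. ~[]((q & p) -> q), 0
2. ~((q & p) -> q), 1
3. q & p, 1
4. ~q, 1
5. q, 1
6. p, 1
Accessibility: 0R1
Branch closes: q and ~q both at 1.
Every branch closes; the branch above is one of them.

No, unsatisfiable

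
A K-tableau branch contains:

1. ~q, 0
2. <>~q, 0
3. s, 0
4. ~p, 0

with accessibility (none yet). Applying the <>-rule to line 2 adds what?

a fresh world 1 with 0R1, and ~q at 1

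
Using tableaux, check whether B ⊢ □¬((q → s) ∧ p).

Tableau for the negation ¬□¬((q → s) ∧ p):
1. ¬□¬((q → s) ∧ p), u
2. (q → s) ∧ p, v
3. q → s, v
4. p, v
5. s, v
Accessibility: uRu, uRv, vRu, vRv
The negation has an open branch (countermodel exists).

No, not valid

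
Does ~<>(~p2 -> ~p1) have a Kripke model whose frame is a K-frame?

1. ~<>(~p2 -> ~p1), w0

Satisfiable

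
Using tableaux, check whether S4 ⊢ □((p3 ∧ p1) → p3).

Tableau for the negation ¬□((p3 ∧ p1) → p3):
1. ¬□((p3 ∧ p1) → p3), u
2. ¬((p3 ∧ p1) → p3), v
3. p3 ∧ p1, v
4. ¬p3, v
5. p3, v
6. p1, v
Accessibility: uRu, uRv, vRv
Branch closes: p3 and ¬p3 both at v.
Every branch of the negation's tableau closes; the branch above is one of them.

Valid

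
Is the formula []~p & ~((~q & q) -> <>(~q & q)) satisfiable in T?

1. []~p & ~((~q & q) -> <>(~q & q)), 0
2. []~p, 0
3. ~((~q & q) -> <>(~q & q)), 0
4. ~q & q, 0
5. ~<>(~q & q), 0
6. ~q, 0
7. q, 0
Accessibility: 0R0
Branch closes: q and ~q both at 0.
All branches of the tableau close; one closing branch shown above.

No, unsatisfiable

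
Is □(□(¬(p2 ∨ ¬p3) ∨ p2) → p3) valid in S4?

Invalid (countermodel exists)

Tableau for the negation ¬□(□(¬(p2 ∨ ¬p3) ∨ p2) → p3):
1. ¬□(□(¬(p2 ∨ ¬p3) ∨ p2) → p3), w0
2. ¬(□(¬(p2 ∨ ¬p3) ∨ p2) → p3), w1   [¬□-rule on 1: fresh world w1, w0Rw1]
3. □(¬(p2 ∨ ¬p3) ∨ p2), w1   [¬→-rule on 2]
4. ¬p3, w1   [¬→-rule on 2]
5. ¬(p2 ∨ ¬p3) ∨ p2, w1   [□-rule on 3 via w1Rw1]
6. p2, w1   [∨-rule on 5 (branches; this branch)]
Accessibility: w0Rw0, w0Rw1, w1Rw1
The negation has an open branch (countermodel exists).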